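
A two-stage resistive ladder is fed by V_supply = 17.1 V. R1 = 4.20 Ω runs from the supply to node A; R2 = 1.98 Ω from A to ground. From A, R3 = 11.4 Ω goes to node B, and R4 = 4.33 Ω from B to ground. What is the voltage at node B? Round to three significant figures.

V_B ≈ 1.39 V

Looking into the second stage from A: R3 + R4 = 15.73 Ω appears in parallel with R2.
Effective lower resistance at A: R2 ‖ 15.73 = 1.759 Ω.
First divider: V_A = V_supply · 1.759/(4.20 + 1.759) = 5.047 V.
V_B = V_A × 0.2753 = 1.389 V.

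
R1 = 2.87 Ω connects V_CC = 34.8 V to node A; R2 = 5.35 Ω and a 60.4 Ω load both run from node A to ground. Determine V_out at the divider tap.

R2 ‖ R_L = (5.35 × 60.4)/(5.35 + 60.4) = 4.915 Ω.
Then V_out = V_CC · R2'/(R1 + R2') = 34.8 × 4.915/7.785 = 21.97 V.
(Unloaded it would be 22.6 V; the load pulls it down.)

V_out ≈ 22.0 V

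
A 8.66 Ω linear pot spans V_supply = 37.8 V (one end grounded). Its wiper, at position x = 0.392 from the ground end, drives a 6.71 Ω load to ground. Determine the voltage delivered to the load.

V_out ≈ 11.3 V

Lower segment x·R_p = 3.395 Ω; upper segment (1−x)·R_p = 5.265 Ω.
(x·R_p) ‖ R_L = 2.254 Ω.
Loaded-divider output: V_out = 37.8 × 0.2998 = 11.33 V.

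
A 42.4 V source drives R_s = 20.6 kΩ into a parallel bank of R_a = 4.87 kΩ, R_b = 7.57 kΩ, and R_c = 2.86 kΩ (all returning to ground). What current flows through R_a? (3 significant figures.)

I ≈ 0.575 mA

Equivalent of the parallel group: R_p = 1.455 kΩ.
V_A = 42.4 × 1.455/22.06 = 2.798 V.
Branch current I = V_A/R_a = 2.798/4.87 = 0.5745 mA.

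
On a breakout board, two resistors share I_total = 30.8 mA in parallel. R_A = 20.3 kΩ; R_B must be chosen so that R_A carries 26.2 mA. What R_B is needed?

R_B ≈ 116 kΩ

The fraction through R_A equals R_B/(R_A+R_B).
With f = 0.8506, R_B = R_A · f/(1−f) = 20.3 × 5.696 = 115.6 kΩ.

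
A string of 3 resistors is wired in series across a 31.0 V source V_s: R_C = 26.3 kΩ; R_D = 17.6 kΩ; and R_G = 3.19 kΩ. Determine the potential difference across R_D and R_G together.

Series total: ΣR = 26.3 + 17.6 + 3.19 = 47.09 kΩ.
R_{R_D..R_G} = 17.6 + 3.19 = 20.79 kΩ.
V = V_s · R/ΣR = 31.0 × 0.4415 = 13.69 V.

V ≈ 13.7 V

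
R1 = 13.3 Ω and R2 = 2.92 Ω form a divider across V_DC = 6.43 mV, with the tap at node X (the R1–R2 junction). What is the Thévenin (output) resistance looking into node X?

Looking into X with the source shorted: R_th = R1·R2/(R1+R2) = 13.30 × 2.92/16.22 = 2.394 Ω.

R_th ≈ 2.39 Ω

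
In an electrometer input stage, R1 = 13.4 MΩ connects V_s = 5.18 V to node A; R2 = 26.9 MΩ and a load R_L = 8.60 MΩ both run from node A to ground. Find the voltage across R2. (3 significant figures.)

V_out ≈ 1.69 V

R2 ‖ R_L = (26.9 × 8.60)/(26.9 + 8.60) = 6.517 MΩ.
Voltage divider with the loaded lower leg: V_out = 5.18 × 6.517/(13.4 + 6.517) = 5.18 × 0.3272 = 1.695 V.
(Unloaded it would be 3.46 V; the load pulls it down.)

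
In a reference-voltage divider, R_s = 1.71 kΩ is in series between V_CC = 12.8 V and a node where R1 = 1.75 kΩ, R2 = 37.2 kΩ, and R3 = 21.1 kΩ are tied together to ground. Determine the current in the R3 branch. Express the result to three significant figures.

I ≈ 0.288 mA

Parallel bank: R_p = 1/(1/1.75 + 1/37.2 + 1/21.1) = 1.549 kΩ.
V_A = 12.8 × 1.549/3.259 = 6.083 V.
Branch current I = V_A/R3 = 6.083/21.1 = 0.2883 mA.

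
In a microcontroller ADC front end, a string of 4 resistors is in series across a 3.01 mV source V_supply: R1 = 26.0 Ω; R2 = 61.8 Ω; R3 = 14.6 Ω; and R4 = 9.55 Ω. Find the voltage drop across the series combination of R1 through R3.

Total series resistance ΣR = 26.0 + 61.8 + 14.6 + 9.55 = 112.0 Ω.
R_{R1..R3} = 26.0 + 61.8 + 14.6 = 102.4 Ω.
By the voltage-divider rule, V = 3.01 × 102.4/112.0 = 2.753 mV.

V ≈ 2.75 mV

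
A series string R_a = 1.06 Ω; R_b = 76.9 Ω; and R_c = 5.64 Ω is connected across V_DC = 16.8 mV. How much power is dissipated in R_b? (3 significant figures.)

Series current I = V_DC/ΣR = 16.8/83.60 = 0.2010 mA.
V(R_b) = I·R = 15.45 mV; P = V·I = 15.45 × 0.2010 = 3.106 µW.

P ≈ 3.11 µW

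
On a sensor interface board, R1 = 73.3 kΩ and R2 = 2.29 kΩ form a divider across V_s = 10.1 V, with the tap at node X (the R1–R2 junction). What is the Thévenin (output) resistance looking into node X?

Zeroing V_s shorts the top of R1 to ground, so R_th = R1 ‖ R2 = 2.221 kΩ.

R_th ≈ 2.22 kΩ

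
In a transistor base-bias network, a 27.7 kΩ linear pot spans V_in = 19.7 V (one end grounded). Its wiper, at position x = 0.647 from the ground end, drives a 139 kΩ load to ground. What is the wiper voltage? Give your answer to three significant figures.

V_out ≈ 12.2 V

Split the track: R_lower = x·R_p = 17.92 kΩ, R_upper = (1−x)·R_p = 9.778 kΩ.
(x·R_p) ‖ R_L = 15.88 kΩ.
V_out = 19.7 × 15.88/(9.778 + 15.88) = 12.19 V.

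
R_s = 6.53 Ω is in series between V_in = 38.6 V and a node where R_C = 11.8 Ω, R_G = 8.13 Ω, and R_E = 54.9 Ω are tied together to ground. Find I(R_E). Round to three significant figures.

Parallel bank: R_p = 1/(1/11.8 + 1/8.13 + 1/54.9) = 4.426 Ω.
V_A = 38.6 × 4.426/10.96 = 15.59 V.
I(R_E) = V_A / R_E = 15.59/54.9 = 0.2840 A.
(Equivalently: I_total = 3.523 A, then current-divider fraction G_k/ΣG = 0.08061.)

I ≈ 0.284 A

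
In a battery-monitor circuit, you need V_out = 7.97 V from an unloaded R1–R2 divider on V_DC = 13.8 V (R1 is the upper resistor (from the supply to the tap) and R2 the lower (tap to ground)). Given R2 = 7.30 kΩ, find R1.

R1 ≈ 5.34 kΩ

The divider ratio is R2/(R1+R2) = 7.97/13.8 = 0.5775.
Rearranging, R1 = R2·(1−k)/k = 7.30 × 0.7315 = 5.340 kΩ.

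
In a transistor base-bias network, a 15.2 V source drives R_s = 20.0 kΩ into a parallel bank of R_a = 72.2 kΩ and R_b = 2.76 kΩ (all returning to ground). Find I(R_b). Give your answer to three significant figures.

Equivalent of the parallel group: R_p = 2.658 kΩ.
V_A by voltage divider: V_A = 15.2 × 2.658/(20.0 + 2.658) = 1.783 V.
I(R_b) = V_A / R_b = 1.783/2.76 = 0.6461 mA.
(Equivalently: I_total = 0.6708 mA, then current-divider fraction G_k/ΣG = 0.9632.)

I ≈ 0.646 mA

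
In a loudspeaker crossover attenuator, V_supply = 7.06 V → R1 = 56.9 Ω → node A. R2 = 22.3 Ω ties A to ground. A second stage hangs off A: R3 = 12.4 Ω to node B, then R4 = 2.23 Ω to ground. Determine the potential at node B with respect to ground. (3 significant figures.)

Looking into the second stage from A: R3 + R4 = 14.63 Ω appears in parallel with R2.
Effective lower resistance at A: R2 ‖ 14.63 = 8.834 Ω.
So V_A = 7.06 × 0.1344 = 0.9488 V.
Stage 2 is unloaded, so V_B = V_A · R4/(R3+R4) = 0.9488 × 2.23/14.63 = 0.1446 V.

V_B ≈ 0.145 V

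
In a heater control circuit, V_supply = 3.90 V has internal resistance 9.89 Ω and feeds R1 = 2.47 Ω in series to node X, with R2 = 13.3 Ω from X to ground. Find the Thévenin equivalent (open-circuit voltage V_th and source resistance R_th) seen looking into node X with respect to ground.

V_th ≈ 2.02 V, R_th ≈ 6.41 Ω

R1' = 9.89 + 2.47 = 12.36 Ω (source resistance + R1).
Open-circuit (no load on X): V_th = V_supply · R2/(R1' + R2) = 3.90 × 13.3/(12.36 + 13.3) = 2.021 V.
Zeroing V_supply shorts the top of R1' to ground, so R_th = R1' ‖ R2 = 6.406 Ω.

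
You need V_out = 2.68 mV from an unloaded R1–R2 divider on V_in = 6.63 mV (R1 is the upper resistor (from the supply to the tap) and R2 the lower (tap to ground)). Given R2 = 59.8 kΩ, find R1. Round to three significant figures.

V_out/V_in = R2/(R1+R2) = 0.4042.
So R1 = R2 · (V_in/V_out − 1) = 59.8 × (6.63/2.68 − 1) = 59.8 × 1.474 = 88.14 kΩ.

R1 ≈ 88.1 kΩ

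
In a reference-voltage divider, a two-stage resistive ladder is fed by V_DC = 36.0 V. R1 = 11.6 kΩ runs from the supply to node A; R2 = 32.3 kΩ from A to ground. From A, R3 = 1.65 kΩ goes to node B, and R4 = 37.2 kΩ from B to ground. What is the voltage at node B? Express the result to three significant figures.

V_B ≈ 20.8 V

Looking into the second stage from A: R3 + R4 = 38.85 kΩ appears in parallel with R2.
Effective lower resistance at A: R2 ‖ 38.85 = 17.64 kΩ.
First divider: V_A = V_DC · 17.64/(11.6 + 17.64) = 21.72 V.
Stage 2 is unloaded, so V_B = V_A · R4/(R3+R4) = 21.72 × 37.2/38.85 = 20.79 V.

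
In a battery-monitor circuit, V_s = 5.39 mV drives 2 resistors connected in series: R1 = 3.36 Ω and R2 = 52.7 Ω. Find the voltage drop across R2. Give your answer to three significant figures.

ΣR = 3.36 + 52.7 = 56.06 Ω.
By the voltage-divider rule, V = 5.39 × 52.70/56.06 = 5.067 mV.

V ≈ 5.07 mV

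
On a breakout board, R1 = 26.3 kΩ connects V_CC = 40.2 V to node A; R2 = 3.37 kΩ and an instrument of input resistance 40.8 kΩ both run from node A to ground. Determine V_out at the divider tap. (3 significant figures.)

V_out ≈ 4.25 V

First combine the lower leg with the load: R2 ‖ R_L = 3.113 kΩ.
Now apply the divider: V_out = 40.2 × 0.1058 = 4.255 V.
(Unloaded it would be 4.57 V; the load pulls it down.)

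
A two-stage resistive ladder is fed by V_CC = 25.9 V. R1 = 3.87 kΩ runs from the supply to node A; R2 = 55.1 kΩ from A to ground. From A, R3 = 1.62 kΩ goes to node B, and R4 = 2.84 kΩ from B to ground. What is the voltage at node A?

Looking into the second stage from A: R3 + R4 = 4.460 kΩ appears in parallel with R2.
Effective lower resistance at A: R2 ‖ 4.460 = 4.126 kΩ.
V_A = 25.9 × 4.126/(3.87 + 4.126) = 13.36 V.

V_A ≈ 13.4 V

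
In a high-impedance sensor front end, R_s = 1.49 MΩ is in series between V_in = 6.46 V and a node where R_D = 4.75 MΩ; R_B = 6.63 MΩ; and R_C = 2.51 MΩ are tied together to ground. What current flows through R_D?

I ≈ 0.638 µA

Parallel bank: R_p = 1/(1/4.75 + 1/6.63 + 1/2.51) = 1.316 MΩ.
V_A = 6.46 × 1.316/2.806 = 3.030 V.
Branch current I = V_A/R_D = 3.030/4.75 = 0.6379 µA.
(Equivalently: I_total = 2.302 µA, then current-divider fraction G_k/ΣG = 0.2771.)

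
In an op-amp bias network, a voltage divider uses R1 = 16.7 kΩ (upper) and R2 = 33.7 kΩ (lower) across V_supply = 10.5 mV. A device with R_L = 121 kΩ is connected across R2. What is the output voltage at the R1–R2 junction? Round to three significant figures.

The load sits in parallel with R2, giving an effective lower resistance R2' = R2·R_L/(R2+R_L) = 26.36 kΩ.
Voltage divider with the loaded lower leg: V_out = 10.5 × 26.36/(16.7 + 26.36) = 10.5 × 0.6122 = 6.428 mV.
(Unloaded it would be 7.02 mV; the load pulls it down.)

V_out ≈ 6.43 mV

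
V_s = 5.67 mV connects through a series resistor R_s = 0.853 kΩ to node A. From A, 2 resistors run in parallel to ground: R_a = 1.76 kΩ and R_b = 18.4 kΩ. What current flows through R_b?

Parallel bank: R_p = 1/(1/1.76 + 1/18.4) = 1.606 kΩ.
V_A = 5.67 × 1.606/2.459 = 3.703 mV.
Branch current I = V_A/R_b = 3.703/18.4 = 0.2013 µA.

I ≈ 0.201 µA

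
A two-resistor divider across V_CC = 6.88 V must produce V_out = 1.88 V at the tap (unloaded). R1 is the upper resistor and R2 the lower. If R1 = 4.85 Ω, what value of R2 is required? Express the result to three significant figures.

Required fraction k = V_out/V_CC = 0.2733.
So R2 = R1 · V_out/(V_CC − V_out) = 4.85 × 1.88/(6.88 − 1.88) = 4.85 × 0.3760 = 1.824 Ω.

R2 ≈ 1.82 Ω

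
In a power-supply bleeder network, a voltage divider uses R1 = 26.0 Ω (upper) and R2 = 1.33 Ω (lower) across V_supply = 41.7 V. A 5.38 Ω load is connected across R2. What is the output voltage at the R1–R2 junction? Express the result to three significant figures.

First combine the lower leg with the load: R2 ‖ R_L = 1.066 Ω.
Then V_out = V_supply · R2'/(R1 + R2') = 41.7 × 1.066/27.07 = 1.643 V.
(Unloaded it would be 2.03 V; the load pulls it down.)

V_out ≈ 1.64 V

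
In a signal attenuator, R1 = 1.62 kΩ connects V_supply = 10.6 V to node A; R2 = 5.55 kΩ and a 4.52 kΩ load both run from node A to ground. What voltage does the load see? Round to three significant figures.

The load sits in parallel with R2, giving an effective lower resistance R2' = R2·R_L/(R2+R_L) = 2.491 kΩ.
Then V_out = V_supply · R2'/(R1 + R2') = 10.6 × 2.491/4.111 = 6.423 V.

V_out ≈ 6.42 V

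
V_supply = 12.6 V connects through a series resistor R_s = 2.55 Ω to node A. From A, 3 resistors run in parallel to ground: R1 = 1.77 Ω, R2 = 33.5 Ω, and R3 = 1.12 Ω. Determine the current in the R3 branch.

I ≈ 2.35 A

Parallel bank: R_p = 1/(1/1.77 + 1/33.5 + 1/1.12) = 0.6722 Ω.
Node voltage V_A = V_supply · R_p/(R_s + R_p) = 12.6 × 0.2086 = 2.629 V.
I(R3) = V_A / R3 = 2.629/1.12 = 2.347 A.
(Check via current divider: I_total = 3.910 A; share G_k/ΣG = 0.6002 → same result.)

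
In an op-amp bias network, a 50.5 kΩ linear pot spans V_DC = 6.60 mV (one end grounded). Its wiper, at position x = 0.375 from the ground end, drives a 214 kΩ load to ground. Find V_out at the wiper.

Split the track: R_lower = x·R_p = 18.94 kΩ, R_upper = (1−x)·R_p = 31.56 kΩ.
(x·R_p) ‖ R_L = 17.40 kΩ.
Loaded-divider output: V_out = 6.60 × 0.3553 = 2.345 mV.

V_out ≈ 2.35 mV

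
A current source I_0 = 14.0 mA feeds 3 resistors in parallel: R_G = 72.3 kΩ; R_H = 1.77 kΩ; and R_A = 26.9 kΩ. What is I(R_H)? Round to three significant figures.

Conductances: ΣG = 1/72.3 + 1/1.77 + 1/26.9 = 0.6160 (1/kΩ).
R_H takes the fraction G_k/ΣG = 0.5650/0.6160 = 0.9172, so I = 14.0 × 0.9172 = 12.84 mA.

I ≈ 12.8 mA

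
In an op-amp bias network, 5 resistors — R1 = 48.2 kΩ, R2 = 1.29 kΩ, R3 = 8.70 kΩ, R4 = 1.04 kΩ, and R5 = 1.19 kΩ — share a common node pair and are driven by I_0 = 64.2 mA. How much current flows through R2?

Conductances: ΣG = 1/48.2 + 1/1.29 + 1/8.70 + 1/1.04 + 1/1.19 = 2.713 (1/kΩ).
By the current-divider rule, I = I_0 · G_k/ΣG = 64.2 × 0.2858 = 18.35 mA.

I ≈ 18.3 mA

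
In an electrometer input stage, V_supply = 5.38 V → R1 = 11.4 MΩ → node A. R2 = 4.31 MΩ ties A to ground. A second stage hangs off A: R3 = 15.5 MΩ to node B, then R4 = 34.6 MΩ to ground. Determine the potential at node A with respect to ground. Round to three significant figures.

V_A ≈ 1.39 V

Node A sees R2 in parallel with the series input of stage 2, R3 + R4 = 50.10 MΩ.
Effective lower resistance at A: R2 ‖ 50.10 = 3.969 MΩ.
So V_A = 5.38 × 0.2582 = 1.389 V.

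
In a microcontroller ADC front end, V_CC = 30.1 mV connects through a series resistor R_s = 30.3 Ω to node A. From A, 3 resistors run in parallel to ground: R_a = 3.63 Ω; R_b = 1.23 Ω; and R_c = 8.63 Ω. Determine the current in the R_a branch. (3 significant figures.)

Combine the parallel branches: R_p = (1/3.63 + 1/1.23 + 1/8.63)⁻¹ = 0.8303 Ω.
V_A by voltage divider: V_A = 30.1 × 0.8303/(30.3 + 0.8303) = 0.8028 mV.
I(R_a) = V_A / R_a = 0.8028/3.63 = 0.2212 mA.
(Check via current divider: I_total = 0.9669 mA; share G_k/ΣG = 0.2287 → same result.)

I ≈ 0.221 mA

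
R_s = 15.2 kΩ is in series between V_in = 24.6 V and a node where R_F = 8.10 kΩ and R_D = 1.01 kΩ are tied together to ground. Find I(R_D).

I ≈ 1.36 mA

Parallel bank: R_p = 1/(1/8.10 + 1/1.01) = 0.8980 kΩ.
V_A = 24.6 × 0.8980/16.10 = 1.372 V.
I(R_D) = V_A / R_D = 1.372/1.01 = 1.359 mA.
(Equivalently: I_total = 1.528 mA, then current-divider fraction G_k/ΣG = 0.8891.)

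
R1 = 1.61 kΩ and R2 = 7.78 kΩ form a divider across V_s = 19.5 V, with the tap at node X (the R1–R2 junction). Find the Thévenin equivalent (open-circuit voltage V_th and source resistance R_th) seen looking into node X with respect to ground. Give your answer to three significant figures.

V_th ≈ 16.2 V, R_th ≈ 1.33 kΩ

V_th is the unloaded tap voltage: V_s · R2/(R1+R2) = 19.5 × 0.8285 = 16.16 V.
Looking into X with the source shorted: R_th = R1·R2/(R1+R2) = 1.610 × 7.78/9.390 = 1.334 kΩ.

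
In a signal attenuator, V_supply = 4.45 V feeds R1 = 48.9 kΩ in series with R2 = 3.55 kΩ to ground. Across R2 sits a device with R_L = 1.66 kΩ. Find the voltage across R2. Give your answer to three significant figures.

V_out ≈ 0.101 V

R2 ‖ R_L = (3.55 × 1.66)/(3.55 + 1.66) = 1.131 kΩ.
Now apply the divider: V_out = 4.45 × 0.02261 = 0.1006 V.
(Unloaded it would be 0.301 V; the load pulls it down.)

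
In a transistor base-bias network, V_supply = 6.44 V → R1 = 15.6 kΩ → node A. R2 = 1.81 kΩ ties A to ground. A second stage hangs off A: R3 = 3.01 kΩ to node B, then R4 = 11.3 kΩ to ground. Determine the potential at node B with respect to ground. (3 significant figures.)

Node A sees R2 in parallel with the series input of stage 2, R3 + R4 = 14.31 kΩ.
R2 ‖ (R3+R4) = 1.607 kΩ.
So V_A = 6.44 × 0.09338 = 0.6014 V.
Then the unloaded second divider: V_B = V_A × R4/(R3+R4) = 0.6014 × 0.7897 = 0.4749 V.

V_B ≈ 0.475 V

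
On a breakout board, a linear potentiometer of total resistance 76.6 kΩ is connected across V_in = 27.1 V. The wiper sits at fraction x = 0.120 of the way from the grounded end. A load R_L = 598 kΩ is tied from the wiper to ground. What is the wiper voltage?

The pot divides into 67.41 kΩ above the wiper and 9.192 kΩ below.
R_L loads the lower segment: effective lower R = 9.053 kΩ.
Then V_out = V_in · 9.053/(67.41 + 9.053) = 3.209 V.

V_out ≈ 3.21 V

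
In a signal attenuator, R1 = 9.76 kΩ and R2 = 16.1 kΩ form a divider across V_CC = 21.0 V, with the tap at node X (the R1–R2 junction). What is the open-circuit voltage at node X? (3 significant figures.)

With X open, the divider is unloaded: V_th = 21.0 × 16.1/25.86 = 13.07 V.

V_th ≈ 13.1 V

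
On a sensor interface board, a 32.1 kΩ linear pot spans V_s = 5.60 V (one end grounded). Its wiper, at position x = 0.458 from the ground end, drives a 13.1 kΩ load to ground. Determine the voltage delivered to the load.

Lower segment x·R_p = 14.70 kΩ; upper segment (1−x)·R_p = 17.40 kΩ.
R_L loads the lower segment: effective lower R = 6.927 kΩ.
Loaded-divider output: V_out = 5.60 × 0.2848 = 1.595 V.

V_out ≈ 1.59 V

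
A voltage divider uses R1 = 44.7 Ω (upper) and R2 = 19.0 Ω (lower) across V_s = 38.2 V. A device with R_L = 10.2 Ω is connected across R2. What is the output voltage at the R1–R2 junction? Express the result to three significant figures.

V_out ≈ 4.94 V

The load sits in parallel with R2, giving an effective lower resistance R2' = R2·R_L/(R2+R_L) = 6.637 Ω.
Now apply the divider: V_out = 38.2 × 0.1293 = 4.939 V.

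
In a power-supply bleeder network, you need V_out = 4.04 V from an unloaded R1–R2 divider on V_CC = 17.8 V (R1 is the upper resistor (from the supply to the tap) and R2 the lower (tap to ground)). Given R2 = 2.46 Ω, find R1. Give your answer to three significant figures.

R1 ≈ 8.38 Ω

The divider ratio is R2/(R1+R2) = 4.04/17.8 = 0.2270.
R1 = R2·(1/k − 1) = 2.46 × 3.406 = 8.379 Ω.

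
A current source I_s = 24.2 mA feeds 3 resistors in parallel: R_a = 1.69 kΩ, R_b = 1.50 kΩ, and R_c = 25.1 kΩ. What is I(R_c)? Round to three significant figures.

I ≈ 0.743 mA

ΣG = 1/1.69 + 1/1.50 + 1/25.1 = 1.298.
R_c takes the fraction G_k/ΣG = 0.03984/1.298 = 0.03069, so I = 24.2 × 0.03069 = 0.7427 mA.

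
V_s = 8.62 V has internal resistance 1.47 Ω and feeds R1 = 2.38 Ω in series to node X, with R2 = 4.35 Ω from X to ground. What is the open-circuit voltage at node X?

R1' = 1.47 + 2.38 = 3.850 Ω (source resistance + R1).
V_th is the unloaded tap voltage: V_s · R2/(R1'+R2) = 8.62 × 0.5305 = 4.573 V.

V_th ≈ 4.57 V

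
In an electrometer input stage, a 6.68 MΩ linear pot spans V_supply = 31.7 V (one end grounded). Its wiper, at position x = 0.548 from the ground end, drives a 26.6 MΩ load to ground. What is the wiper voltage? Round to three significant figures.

The pot divides into 3.019 MΩ above the wiper and 3.661 MΩ below.
R_L loads the lower segment: effective lower R = 3.218 MΩ.
Loaded-divider output: V_out = 31.7 × 0.5159 = 16.35 V.

V_out ≈ 16.4 V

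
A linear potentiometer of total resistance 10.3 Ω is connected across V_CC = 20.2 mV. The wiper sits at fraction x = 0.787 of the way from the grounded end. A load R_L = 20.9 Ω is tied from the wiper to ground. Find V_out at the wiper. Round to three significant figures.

V_out ≈ 14.7 mV

Lower segment x·R_p = 8.106 Ω; upper segment (1−x)·R_p = 2.194 Ω.
Lower segment in parallel with the load: 8.106 ‖ 20.9 = 5.841 Ω.
Then V_out = V_CC · 5.841/(2.194 + 5.841) = 14.68 mV.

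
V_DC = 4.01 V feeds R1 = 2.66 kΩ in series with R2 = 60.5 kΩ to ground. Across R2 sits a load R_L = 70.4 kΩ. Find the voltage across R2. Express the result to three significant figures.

V_out ≈ 3.71 V

R2 ‖ R_L = (60.5 × 70.4)/(60.5 + 70.4) = 32.54 kΩ.
Then V_out = V_DC · R2'/(R1 + R2') = 4.01 × 32.54/35.20 = 3.707 V.
(Unloaded it would be 3.84 V; the load pulls it down.)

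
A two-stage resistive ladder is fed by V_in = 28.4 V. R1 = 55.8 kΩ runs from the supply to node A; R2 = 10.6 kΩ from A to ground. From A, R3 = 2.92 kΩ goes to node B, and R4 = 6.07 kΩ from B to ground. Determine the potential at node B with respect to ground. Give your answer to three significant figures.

Node A sees R2 in parallel with the series input of stage 2, R3 + R4 = 8.990 kΩ.
R2 ‖ (R3+R4) = 4.864 kΩ.
So V_A = 28.4 × 0.08019 = 2.277 V.
Stage 2 is unloaded, so V_B = V_A · R4/(R3+R4) = 2.277 × 6.07/8.990 = 1.538 V.

V_B ≈ 1.54 V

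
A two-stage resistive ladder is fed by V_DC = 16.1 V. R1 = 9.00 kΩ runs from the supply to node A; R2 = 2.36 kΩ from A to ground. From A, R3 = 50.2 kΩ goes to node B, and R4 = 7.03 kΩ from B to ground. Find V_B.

V_B ≈ 0.398 V

Looking into the second stage from A: R3 + R4 = 57.23 kΩ appears in parallel with R2.
R2 ‖ (R3+R4) = 2.267 kΩ.
V_A = 16.1 × 2.267/(9.00 + 2.267) = 3.239 V.
V_B = V_A × 0.1228 = 0.3979 V.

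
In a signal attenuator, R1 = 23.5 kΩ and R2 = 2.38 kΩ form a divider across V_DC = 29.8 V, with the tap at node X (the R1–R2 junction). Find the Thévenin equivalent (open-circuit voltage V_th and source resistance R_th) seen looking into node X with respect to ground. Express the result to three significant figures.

V_th ≈ 2.74 V, R_th ≈ 2.16 kΩ

Open-circuit (no load on X): V_th = V_DC · R2/(R1 + R2) = 29.8 × 2.38/(23.50 + 2.38) = 2.740 V.
Zeroing V_DC shorts the top of R1 to ground, so R_th = R1 ‖ R2 = 2.161 kΩ.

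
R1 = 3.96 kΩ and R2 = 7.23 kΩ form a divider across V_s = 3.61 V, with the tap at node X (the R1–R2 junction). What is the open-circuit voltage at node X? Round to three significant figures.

Open-circuit (no load on X): V_th = V_s · R2/(R1 + R2) = 3.61 × 7.23/(3.960 + 7.23) = 2.332 V.

V_th ≈ 2.33 V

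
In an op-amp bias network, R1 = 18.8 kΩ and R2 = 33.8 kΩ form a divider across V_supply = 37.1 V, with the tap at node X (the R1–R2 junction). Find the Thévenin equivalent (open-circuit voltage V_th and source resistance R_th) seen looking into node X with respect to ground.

V_th ≈ 23.8 V, R_th ≈ 12.1 kΩ

Open-circuit (no load on X): V_th = V_supply · R2/(R1 + R2) = 37.1 × 33.8/(18.80 + 33.8) = 23.84 V.
With V_supply suppressed (replaced by a short), R_th = R1 ‖ R2 = (18.80 × 33.8)/(18.80 + 33.8) = 12.08 kΩ.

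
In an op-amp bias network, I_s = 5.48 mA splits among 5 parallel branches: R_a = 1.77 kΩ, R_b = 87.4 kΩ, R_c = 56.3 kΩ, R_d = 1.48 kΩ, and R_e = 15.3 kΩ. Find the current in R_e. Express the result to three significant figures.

I ≈ 0.268 mA

ΣG = 1/1.77 + 1/87.4 + 1/56.3 + 1/1.48 + 1/15.3 = 1.335.
Current divider: I(R_e) = I_s · G_k/ΣG = 5.48 × (0.06536/1.335) = 5.48 × 0.04895 = 0.2682 mA.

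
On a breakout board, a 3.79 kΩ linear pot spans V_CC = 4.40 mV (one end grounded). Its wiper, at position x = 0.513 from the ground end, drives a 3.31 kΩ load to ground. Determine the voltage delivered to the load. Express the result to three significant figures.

V_out ≈ 1.76 mV

Lower segment x·R_p = 1.944 kΩ; upper segment (1−x)·R_p = 1.846 kΩ.
(x·R_p) ‖ R_L = 1.225 kΩ.
V_out = 4.40 × 1.225/(1.846 + 1.225) = 1.755 mV.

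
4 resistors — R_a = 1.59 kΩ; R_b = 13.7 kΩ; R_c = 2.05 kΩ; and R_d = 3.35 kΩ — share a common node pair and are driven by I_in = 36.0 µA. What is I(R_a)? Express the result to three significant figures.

I ≈ 15.2 µA

Conductances: ΣG = 1/1.59 + 1/13.7 + 1/2.05 + 1/3.35 = 1.488 (1/kΩ).
Current divider: I(R_a) = I_in · G_k/ΣG = 36.0 × (0.6289/1.488) = 36.0 × 0.4226 = 15.21 µA.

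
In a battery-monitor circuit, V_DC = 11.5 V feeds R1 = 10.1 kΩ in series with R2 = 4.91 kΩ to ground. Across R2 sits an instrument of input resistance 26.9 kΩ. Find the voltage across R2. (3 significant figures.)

First combine the lower leg with the load: R2 ‖ R_L = 4.152 kΩ.
Voltage divider with the loaded lower leg: V_out = 11.5 × 4.152/(10.1 + 4.152) = 11.5 × 0.2913 = 3.350 V.
(Unloaded it would be 3.76 V; the load pulls it down.)

V_out ≈ 3.35 V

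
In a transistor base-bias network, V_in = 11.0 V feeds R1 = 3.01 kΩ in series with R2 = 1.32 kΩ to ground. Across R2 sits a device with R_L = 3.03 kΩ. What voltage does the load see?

V_out ≈ 2.57 V

First combine the lower leg with the load: R2 ‖ R_L = 0.9194 kΩ.
Voltage divider with the loaded lower leg: V_out = 11.0 × 0.9194/(3.01 + 0.9194) = 11.0 × 0.2340 = 2.574 V.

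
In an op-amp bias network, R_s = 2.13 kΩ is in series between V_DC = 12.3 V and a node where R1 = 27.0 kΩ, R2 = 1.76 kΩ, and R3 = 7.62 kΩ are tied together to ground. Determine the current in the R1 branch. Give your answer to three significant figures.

Equivalent of the parallel group: R_p = 1.358 kΩ.
V_A = 12.3 × 1.358/3.488 = 4.789 V.
Branch current I = V_A/R1 = 4.789/27.0 = 0.1774 mA.

I ≈ 0.177 mA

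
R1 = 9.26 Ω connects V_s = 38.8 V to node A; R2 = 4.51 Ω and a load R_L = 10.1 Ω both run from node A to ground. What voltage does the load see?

First combine the lower leg with the load: R2 ‖ R_L = 3.118 Ω.
Then V_out = V_s · R2'/(R1 + R2') = 38.8 × 3.118/12.38 = 9.773 V.
(Unloaded it would be 12.7 V; the load pulls it down.)

V_out ≈ 9.77 V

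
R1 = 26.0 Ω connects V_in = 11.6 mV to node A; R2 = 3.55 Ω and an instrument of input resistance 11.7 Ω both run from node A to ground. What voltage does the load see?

The load sits in parallel with R2, giving an effective lower resistance R2' = R2·R_L/(R2+R_L) = 2.724 Ω.
Now apply the divider: V_out = 11.6 × 0.09482 = 1.100 mV.
(Unloaded it would be 1.39 mV; the load pulls it down.)

V_out ≈ 1.10 mV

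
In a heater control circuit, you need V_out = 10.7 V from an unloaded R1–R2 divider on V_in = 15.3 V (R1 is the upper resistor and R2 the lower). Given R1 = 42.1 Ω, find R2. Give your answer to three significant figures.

The divider ratio is R2/(R1+R2) = 10.7/15.3 = 0.6993.
Rearranging, R2 = R1·k/(1−k) = 42.1 × 2.326 = 97.93 Ω.

R2 ≈ 97.9 Ω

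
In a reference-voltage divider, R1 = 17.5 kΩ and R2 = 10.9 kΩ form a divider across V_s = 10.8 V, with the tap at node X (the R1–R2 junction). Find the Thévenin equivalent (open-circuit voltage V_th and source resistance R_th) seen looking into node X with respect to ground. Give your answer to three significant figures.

V_th ≈ 4.15 V, R_th ≈ 6.72 kΩ

V_th is the unloaded tap voltage: V_s · R2/(R1+R2) = 10.8 × 0.3838 = 4.145 V.
Looking into X with the source shorted: R_th = R1·R2/(R1+R2) = 17.50 × 10.9/28.40 = 6.717 kΩ.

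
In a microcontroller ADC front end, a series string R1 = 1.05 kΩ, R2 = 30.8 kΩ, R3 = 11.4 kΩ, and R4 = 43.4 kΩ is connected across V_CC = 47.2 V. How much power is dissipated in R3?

ΣR = 86.65 kΩ → I = 47.2/86.65 = 0.5447 mA.
P(R3) = I²·R3 = (0.5447)² × 11.4 = 3.383 mW.

P ≈ 3.38 mW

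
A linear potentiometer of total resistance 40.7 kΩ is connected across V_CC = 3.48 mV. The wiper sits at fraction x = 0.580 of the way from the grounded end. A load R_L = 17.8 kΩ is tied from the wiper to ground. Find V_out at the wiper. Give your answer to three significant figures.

V_out ≈ 1.30 mV

Split the track: R_lower = x·R_p = 23.61 kΩ, R_upper = (1−x)·R_p = 17.09 kΩ.
(x·R_p) ‖ R_L = 10.15 kΩ.
Then V_out = V_CC · 10.15/(17.09 + 10.15) = 1.296 mV.
(Unloaded: V_out = x·V_CC = 2.02 mV.)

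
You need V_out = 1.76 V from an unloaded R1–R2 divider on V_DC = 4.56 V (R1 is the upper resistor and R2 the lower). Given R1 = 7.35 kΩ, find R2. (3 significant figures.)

Required fraction k = V_out/V_DC = 0.3860.
R2 = R1 · 0.3860/(1 − 0.3860) = 4.620 kΩ.

R2 ≈ 4.62 kΩ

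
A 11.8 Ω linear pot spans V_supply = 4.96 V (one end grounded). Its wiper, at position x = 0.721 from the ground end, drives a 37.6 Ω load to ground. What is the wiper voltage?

Lower segment x·R_p = 8.508 Ω; upper segment (1−x)·R_p = 3.292 Ω.
Lower segment in parallel with the load: 8.508 ‖ 37.6 = 6.938 Ω.
V_out = 4.96 × 6.938/(3.292 + 6.938) = 3.364 V.
(Unloaded: V_out = x·V_supply = 3.58 V.)

V_out ≈ 3.36 V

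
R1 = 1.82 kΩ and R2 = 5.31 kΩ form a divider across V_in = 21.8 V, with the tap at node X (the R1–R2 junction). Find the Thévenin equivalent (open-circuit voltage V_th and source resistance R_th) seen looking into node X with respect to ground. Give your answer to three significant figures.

V_th is the unloaded tap voltage: V_in · R2/(R1+R2) = 21.8 × 0.7447 = 16.24 V.
Zeroing V_in shorts the top of R1 to ground, so R_th = R1 ‖ R2 = 1.355 kΩ.

V_th ≈ 16.2 V, R_th ≈ 1.36 kΩ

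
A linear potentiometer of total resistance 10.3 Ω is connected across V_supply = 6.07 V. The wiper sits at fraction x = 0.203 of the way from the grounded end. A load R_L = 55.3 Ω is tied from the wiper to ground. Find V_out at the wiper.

V_out ≈ 1.20 V

The pot divides into 8.209 Ω above the wiper and 2.091 Ω below.
(x·R_p) ‖ R_L = 2.015 Ω.
Then V_out = V_supply · 2.015/(8.209 + 2.015) = 1.196 V.
(Unloaded: V_out = x·V_supply = 1.23 V.)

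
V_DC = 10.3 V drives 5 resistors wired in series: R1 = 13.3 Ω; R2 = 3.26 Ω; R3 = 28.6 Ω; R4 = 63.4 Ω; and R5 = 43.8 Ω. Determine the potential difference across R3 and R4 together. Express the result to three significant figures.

Total series resistance ΣR = 13.3 + 3.26 + 28.6 + 63.4 + 43.8 = 152.4 Ω.
R_{R3..R4} = 28.6 + 63.4 = 92.00 Ω.
By the voltage-divider rule, V = 10.3 × 92.00/152.4 = 6.219 V.

V ≈ 6.22 V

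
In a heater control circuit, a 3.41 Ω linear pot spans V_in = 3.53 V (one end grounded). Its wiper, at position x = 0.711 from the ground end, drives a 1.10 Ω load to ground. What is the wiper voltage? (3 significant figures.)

V_out ≈ 1.53 V

Lower segment x·R_p = 2.425 Ω; upper segment (1−x)·R_p = 0.9855 Ω.
(x·R_p) ‖ R_L = 0.7567 Ω.
V_out = 3.53 × 0.7567/(0.9855 + 0.7567) = 1.533 V.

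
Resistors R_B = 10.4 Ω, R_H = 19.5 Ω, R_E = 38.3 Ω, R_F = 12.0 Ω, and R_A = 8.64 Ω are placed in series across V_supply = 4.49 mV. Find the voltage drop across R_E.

ΣR = 10.4 + 19.5 + 38.3 + 12.0 + 8.64 = 88.84 Ω.
V = V_supply · R/ΣR = 4.49 × 0.4311 = 1.936 mV.

V ≈ 1.94 mV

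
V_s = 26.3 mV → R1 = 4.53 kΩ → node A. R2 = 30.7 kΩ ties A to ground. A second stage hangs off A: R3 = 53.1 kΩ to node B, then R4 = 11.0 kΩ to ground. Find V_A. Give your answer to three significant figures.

V_A ≈ 21.6 mV

Node A sees R2 in parallel with the series input of stage 2, R3 + R4 = 64.10 kΩ.
R2 ‖ (R3+R4) = 20.76 kΩ.
V_A = 26.3 × 20.76/(4.53 + 20.76) = 21.59 mV.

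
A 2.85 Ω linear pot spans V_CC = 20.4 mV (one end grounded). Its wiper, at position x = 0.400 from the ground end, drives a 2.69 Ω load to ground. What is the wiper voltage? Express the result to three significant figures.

V_out ≈ 6.51 mV

Split the track: R_lower = x·R_p = 1.140 Ω, R_upper = (1−x)·R_p = 1.710 Ω.
R_L loads the lower segment: effective lower R = 0.8007 Ω.
Then V_out = V_CC · 0.8007/(1.710 + 0.8007) = 6.506 mV.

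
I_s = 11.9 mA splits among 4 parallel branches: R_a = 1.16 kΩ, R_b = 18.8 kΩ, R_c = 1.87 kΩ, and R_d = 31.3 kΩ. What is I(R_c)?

Total conductance ΣG = 1/1.16 + 1/18.8 + 1/1.87 + 1/31.3 = 1.482 (units of 1/kΩ).
R_c takes the fraction G_k/ΣG = 0.5348/1.482 = 0.3608, so I = 11.9 × 0.3608 = 4.294 mA.

I ≈ 4.29 mA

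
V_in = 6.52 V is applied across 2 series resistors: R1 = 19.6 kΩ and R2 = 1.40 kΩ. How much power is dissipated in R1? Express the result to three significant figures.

The common current is I = 6.52/21.00 = 0.3105 mA.
P = I²R = 0.09640 × 19.6 = 1.889 mW.

P ≈ 1.89 mW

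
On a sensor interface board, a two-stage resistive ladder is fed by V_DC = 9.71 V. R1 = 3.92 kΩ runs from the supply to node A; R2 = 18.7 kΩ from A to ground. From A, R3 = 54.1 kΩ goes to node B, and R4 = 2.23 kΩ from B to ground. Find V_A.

Node A sees R2 in parallel with the series input of stage 2, R3 + R4 = 56.33 kΩ.
Effective lower resistance at A: R2 ‖ 56.33 = 14.04 kΩ.
So V_A = 9.71 × 0.7817 = 7.591 V.

V_A ≈ 7.59 V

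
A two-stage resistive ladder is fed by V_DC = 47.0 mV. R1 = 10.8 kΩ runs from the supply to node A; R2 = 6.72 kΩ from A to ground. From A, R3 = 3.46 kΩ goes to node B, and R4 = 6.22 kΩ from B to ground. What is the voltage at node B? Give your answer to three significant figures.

V_B ≈ 8.11 mV

Looking into the second stage from A: R3 + R4 = 9.680 kΩ appears in parallel with R2.
Effective lower resistance at A: R2 ‖ 9.680 = 3.966 kΩ.
First divider: V_A = V_DC · 3.966/(10.8 + 3.966) = 12.62 mV.
Stage 2 is unloaded, so V_B = V_A · R4/(R3+R4) = 12.62 × 6.22/9.680 = 8.112 mV.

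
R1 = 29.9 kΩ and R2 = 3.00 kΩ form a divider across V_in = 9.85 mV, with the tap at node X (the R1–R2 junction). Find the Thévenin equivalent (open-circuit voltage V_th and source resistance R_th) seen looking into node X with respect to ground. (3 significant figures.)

V_th ≈ 0.898 mV, R_th ≈ 2.73 kΩ

V_th is the unloaded tap voltage: V_in · R2/(R1+R2) = 9.85 × 0.09119 = 0.8982 mV.
With V_in suppressed (replaced by a short), R_th = R1 ‖ R2 = (29.90 × 3.00)/(29.90 + 3.00) = 2.726 kΩ.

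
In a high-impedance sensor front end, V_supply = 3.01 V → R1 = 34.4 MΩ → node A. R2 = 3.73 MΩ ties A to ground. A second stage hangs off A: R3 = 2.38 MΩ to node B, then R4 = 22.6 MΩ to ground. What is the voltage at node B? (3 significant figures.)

V_B ≈ 0.235 V

Node A sees R2 in parallel with the series input of stage 2, R3 + R4 = 24.98 MΩ.
Effective lower resistance at A: R2 ‖ 24.98 = 3.245 MΩ.
V_A = 3.01 × 3.245/(34.4 + 3.245) = 0.2595 V.
V_B = V_A × 0.9047 = 0.2348 V.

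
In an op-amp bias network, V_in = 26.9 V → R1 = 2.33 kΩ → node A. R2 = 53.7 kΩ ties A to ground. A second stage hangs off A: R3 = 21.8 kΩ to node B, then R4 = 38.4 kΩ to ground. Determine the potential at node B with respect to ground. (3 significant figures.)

V_B ≈ 15.9 V

The second stage (R3 + R4 = 60.20 kΩ) loads node A in parallel with R2.
Effective lower resistance at A: R2 ‖ 60.20 = 28.38 kΩ.
V_A = 26.9 × 28.38/(2.33 + 28.38) = 24.86 V.
V_B = V_A × 0.6379 = 15.86 V.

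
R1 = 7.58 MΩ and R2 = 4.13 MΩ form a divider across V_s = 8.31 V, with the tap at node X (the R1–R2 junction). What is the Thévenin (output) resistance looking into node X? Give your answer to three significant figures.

R_th ≈ 2.67 MΩ

With V_s suppressed (replaced by a short), R_th = R1 ‖ R2 = (7.580 × 4.13)/(7.580 + 4.13) = 2.673 MΩ.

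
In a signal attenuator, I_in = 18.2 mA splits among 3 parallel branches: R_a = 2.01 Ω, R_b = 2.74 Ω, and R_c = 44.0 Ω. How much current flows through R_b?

I ≈ 7.50 mA

Conductances: ΣG = 1/2.01 + 1/2.74 + 1/44.0 = 0.8852 (1/Ω).
By the current-divider rule, I = I_in · G_k/ΣG = 18.2 × 0.4123 = 7.504 mA.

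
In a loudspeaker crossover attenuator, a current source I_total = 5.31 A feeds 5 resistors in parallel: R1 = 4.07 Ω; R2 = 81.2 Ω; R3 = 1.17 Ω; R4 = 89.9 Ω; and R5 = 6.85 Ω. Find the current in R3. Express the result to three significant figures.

I ≈ 3.57 A

Total conductance ΣG = 1/4.07 + 1/81.2 + 1/1.17 + 1/89.9 + 1/6.85 = 1.270 (units of 1/Ω).
Current divider: I(R3) = I_total · G_k/ΣG = 5.31 × (0.8547/1.270) = 5.31 × 0.6731 = 3.574 A.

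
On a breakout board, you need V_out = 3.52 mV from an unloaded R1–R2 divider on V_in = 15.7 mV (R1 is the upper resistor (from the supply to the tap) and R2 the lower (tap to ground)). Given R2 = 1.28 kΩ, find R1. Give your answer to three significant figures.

R1 ≈ 4.43 kΩ

Required fraction k = V_out/V_in = 0.2242.
So R1 = R2 · (V_in/V_out − 1) = 1.28 × (15.7/3.52 − 1) = 1.28 × 3.460 = 4.429 kΩ.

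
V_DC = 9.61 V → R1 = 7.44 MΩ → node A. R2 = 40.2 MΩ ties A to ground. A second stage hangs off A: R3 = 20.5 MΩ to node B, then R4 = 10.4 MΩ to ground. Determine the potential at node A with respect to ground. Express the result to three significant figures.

Node A sees R2 in parallel with the series input of stage 2, R3 + R4 = 30.90 MΩ.
Effective lower resistance at A: R2 ‖ 30.90 = 17.47 MΩ.
First divider: V_A = V_DC · 17.47/(7.44 + 17.47) = 6.740 V.

V_A ≈ 6.74 V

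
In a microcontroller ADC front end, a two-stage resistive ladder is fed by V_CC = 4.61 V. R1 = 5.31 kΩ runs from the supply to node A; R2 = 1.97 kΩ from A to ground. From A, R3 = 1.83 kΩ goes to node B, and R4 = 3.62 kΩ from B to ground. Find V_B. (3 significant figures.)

Node A sees R2 in parallel with the series input of stage 2, R3 + R4 = 5.450 kΩ.
Effective lower resistance at A: R2 ‖ 5.450 = 1.447 kΩ.
First divider: V_A = V_CC · 1.447/(5.31 + 1.447) = 0.9872 V.
V_B = V_A × 0.6642 = 0.6557 V.

V_B ≈ 0.656 V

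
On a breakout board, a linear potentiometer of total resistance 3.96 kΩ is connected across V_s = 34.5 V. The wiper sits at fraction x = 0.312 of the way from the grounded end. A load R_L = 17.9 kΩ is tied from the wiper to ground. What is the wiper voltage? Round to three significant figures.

V_out ≈ 10.3 V

Lower segment x·R_p = 1.236 kΩ; upper segment (1−x)·R_p = 2.724 kΩ.
Lower segment in parallel with the load: 1.236 ‖ 17.9 = 1.156 kΩ.
V_out = 34.5 × 1.156/(2.724 + 1.156) = 10.28 V.
(Unloaded: V_out = x·V_s = 10.8 V.)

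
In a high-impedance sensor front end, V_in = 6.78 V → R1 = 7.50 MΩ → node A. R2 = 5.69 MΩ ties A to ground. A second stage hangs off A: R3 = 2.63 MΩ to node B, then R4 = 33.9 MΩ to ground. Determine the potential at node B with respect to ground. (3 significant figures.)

Node A sees R2 in parallel with the series input of stage 2, R3 + R4 = 36.53 MΩ.
Effective lower resistance at A: R2 ‖ 36.53 = 4.923 MΩ.
So V_A = 6.78 × 0.3963 = 2.687 V.
Then the unloaded second divider: V_B = V_A × R4/(R3+R4) = 2.687 × 0.9280 = 2.493 V.

V_B ≈ 2.49 V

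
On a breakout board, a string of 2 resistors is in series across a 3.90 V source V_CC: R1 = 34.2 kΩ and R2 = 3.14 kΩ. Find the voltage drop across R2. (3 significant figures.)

V ≈ 0.328 V

Total series resistance ΣR = 34.2 + 3.14 = 37.34 kΩ.
Voltage divider: V = V_CC · (3.140 / 37.34) = 3.90 × 0.08409 = 0.3280 V.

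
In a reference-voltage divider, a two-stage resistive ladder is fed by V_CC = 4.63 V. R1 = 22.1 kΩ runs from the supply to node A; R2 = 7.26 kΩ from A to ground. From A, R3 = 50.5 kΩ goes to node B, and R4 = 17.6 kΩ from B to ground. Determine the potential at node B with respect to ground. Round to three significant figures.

Node A sees R2 in parallel with the series input of stage 2, R3 + R4 = 68.10 kΩ.
Effective lower resistance at A: R2 ‖ 68.10 = 6.561 kΩ.
First divider: V_A = V_CC · 6.561/(22.1 + 6.561) = 1.060 V.
Stage 2 is unloaded, so V_B = V_A · R4/(R3+R4) = 1.060 × 17.6/68.10 = 0.2739 V.

V_B ≈ 0.274 V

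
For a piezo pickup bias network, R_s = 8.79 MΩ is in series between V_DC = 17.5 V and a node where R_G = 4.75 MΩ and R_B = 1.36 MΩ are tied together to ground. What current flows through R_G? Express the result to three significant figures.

Parallel bank: R_p = 1/(1/4.75 + 1/1.36) = 1.057 MΩ.
Node voltage V_A = V_DC · R_p/(R_s + R_p) = 17.5 × 0.1074 = 1.879 V.
I(R_G) = V_A / R_G = 1.879/4.75 = 0.3956 µA.

I ≈ 0.396 µA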